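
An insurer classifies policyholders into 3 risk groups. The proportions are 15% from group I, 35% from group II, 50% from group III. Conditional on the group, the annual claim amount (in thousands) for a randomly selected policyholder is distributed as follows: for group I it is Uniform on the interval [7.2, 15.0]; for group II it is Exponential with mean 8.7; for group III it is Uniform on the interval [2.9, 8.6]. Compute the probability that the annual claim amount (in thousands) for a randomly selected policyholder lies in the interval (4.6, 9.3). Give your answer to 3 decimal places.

0.477

Conditional on each group, P(4.6 < X < 9.3): I: 0.269231; II: 0.245986; III: 0.701754.
By total probability, P(4.6 < X < 9.3) = 0.15·0.269231 + 0.35·0.245986 + 0.5·0.701754 = 0.477357.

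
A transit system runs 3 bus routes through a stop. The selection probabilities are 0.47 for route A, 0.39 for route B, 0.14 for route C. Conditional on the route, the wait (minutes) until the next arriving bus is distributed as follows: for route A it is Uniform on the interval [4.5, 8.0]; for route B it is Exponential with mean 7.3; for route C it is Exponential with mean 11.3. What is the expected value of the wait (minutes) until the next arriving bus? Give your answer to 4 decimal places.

7.3665

Component means — A: 6.25; B: 7.3; C: 11.3.
E[X] = 0.47·6.25 + 0.39·7.3 + 0.14·11.3 = 7.3665.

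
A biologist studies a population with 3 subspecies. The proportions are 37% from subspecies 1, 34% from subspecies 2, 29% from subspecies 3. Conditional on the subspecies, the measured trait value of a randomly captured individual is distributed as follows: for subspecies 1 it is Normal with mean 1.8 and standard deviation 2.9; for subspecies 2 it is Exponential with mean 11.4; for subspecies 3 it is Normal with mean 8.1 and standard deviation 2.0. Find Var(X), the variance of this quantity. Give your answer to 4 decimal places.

65.3843

Per component, 1: μ=1.8, E[X²]=11.65; 2: μ=11.4, E[X²]=259.92; 3: μ=8.1, E[X²]=69.61.
E[X] = 0.37·1.8 + 0.34·11.4 + 0.29·8.1 = 6.891.
E[X²] = 0.37·11.65 + 0.34·259.92 + 0.29·69.61 = 112.87.
Var(X) = E[X²] − (E[X])² = 112.87 − 47.4859 = 65.3843.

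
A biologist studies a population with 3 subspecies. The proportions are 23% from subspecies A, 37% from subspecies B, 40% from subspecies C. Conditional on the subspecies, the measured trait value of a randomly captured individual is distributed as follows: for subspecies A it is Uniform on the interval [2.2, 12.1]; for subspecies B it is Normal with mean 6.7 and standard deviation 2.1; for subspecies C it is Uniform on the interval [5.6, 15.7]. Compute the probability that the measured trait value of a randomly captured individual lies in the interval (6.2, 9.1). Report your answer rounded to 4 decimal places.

Conditional on each subspecies, P(6.2 < X < 9.1): A: 0.292929; B: 0.467547; C: 0.287129.
By total probability, P(6.2 < X < 9.1) = 0.23·0.292929 + 0.37·0.467547 + 0.4·0.287129 = 0.355218.

0.3552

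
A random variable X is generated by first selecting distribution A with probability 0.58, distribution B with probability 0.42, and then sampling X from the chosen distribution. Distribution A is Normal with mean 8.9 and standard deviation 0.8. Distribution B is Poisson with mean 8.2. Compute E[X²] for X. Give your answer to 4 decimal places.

77.9978

For each component E[X²] = Var + (mean)², giving A: 79.85; B: 75.44.
Overall E[X²] = 0.58·79.85 + 0.42·75.44 = 77.9978.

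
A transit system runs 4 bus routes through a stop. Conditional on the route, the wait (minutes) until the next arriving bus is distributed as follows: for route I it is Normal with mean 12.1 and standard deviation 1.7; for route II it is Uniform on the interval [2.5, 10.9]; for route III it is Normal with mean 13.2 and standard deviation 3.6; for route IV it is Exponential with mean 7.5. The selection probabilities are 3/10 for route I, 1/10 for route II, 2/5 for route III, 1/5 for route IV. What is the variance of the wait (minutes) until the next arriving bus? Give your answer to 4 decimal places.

24.4806

Per component, I: μ=12.1, E[X²]=149.3; II: μ=6.7, E[X²]=50.77; III: μ=13.2, E[X²]=187.2; IV: μ=7.5, E[X²]=112.5.
E[X] = 0.3·12.1 + 0.1·6.7 + 0.4·13.2 + 0.2·7.5 = 11.08.
E[X²] = 0.3·149.3 + 0.1·50.77 + 0.4·187.2 + 0.2·112.5 = 147.247.
Var(X) = E[X²] − (E[X])² = 147.247 − 122.766 = 24.4806.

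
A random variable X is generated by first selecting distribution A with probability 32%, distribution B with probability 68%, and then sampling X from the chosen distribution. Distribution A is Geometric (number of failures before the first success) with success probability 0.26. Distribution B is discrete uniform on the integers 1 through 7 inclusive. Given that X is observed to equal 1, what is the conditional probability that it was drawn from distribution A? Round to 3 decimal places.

0.388

Likelihoods P(X=1 | ·): A: 0.1924; B: 0.142857.
Posterior ∝ prior × likelihood. Numerator for A: 0.32·0.1924 = 0.061568.
Normalizing constant: 0.32·0.1924 + 0.68·0.142857 = 0.158711.
P(A | observation) = 0.061568 / 0.158711 = 0.387926.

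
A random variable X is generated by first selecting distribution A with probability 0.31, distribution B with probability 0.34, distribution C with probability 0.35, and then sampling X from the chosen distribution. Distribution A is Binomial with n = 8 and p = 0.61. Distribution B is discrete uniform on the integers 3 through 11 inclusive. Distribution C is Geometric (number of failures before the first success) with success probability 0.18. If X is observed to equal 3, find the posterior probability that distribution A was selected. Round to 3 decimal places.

Likelihoods P(X=3 | ·): A: 0.114683; B: 0.111111; C: 0.0992462.
Posterior ∝ prior × likelihood. Numerator for A: 0.31·0.114683 = 0.0355519.
Normalizing constant: 0.31·0.114683 + 0.34·0.111111 + 0.35·0.0992462 = 0.108066.
P(A | observation) = 0.0355519 / 0.108066 = 0.328983.

0.329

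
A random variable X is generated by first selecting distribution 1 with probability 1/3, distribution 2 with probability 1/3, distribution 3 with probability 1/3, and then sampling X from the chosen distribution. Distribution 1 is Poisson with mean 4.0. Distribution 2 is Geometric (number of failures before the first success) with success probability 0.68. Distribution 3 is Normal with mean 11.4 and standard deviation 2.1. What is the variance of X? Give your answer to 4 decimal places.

Per component, 1: μ=4, E[X²]=20; 2: μ=0.470588, E[X²]=0.913495; 3: μ=11.4, E[X²]=134.37.
E[X] = 0.333333·4 + 0.333333·0.470588 + 0.333333·11.4 = 5.2902.
E[X²] = 0.333333·20 + 0.333333·0.913495 + 0.333333·134.37 = 51.7612.
Var(X) = E[X²] − (E[X])² = 51.7612 − 27.9862 = 23.775.

23.7750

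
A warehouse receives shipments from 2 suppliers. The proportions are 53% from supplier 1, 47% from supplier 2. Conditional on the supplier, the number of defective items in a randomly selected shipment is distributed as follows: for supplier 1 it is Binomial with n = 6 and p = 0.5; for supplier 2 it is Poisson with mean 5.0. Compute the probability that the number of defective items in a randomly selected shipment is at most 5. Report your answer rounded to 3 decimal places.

0.811

Conditional on each supplier, P(X ≤ 5): 1: 0.984375; 2: 0.615961.
By total probability, P(X ≤ 5) = 0.53·0.984375 + 0.47·0.615961 = 0.81122.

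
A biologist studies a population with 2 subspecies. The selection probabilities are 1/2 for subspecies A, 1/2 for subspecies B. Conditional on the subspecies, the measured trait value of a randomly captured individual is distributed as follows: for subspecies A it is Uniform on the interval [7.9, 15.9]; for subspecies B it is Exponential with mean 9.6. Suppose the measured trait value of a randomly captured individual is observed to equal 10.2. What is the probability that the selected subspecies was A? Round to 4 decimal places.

Likelihoods f(10.2 | ·): A: 0.125; B: 0.035999.
Posterior ∝ prior × likelihood. Numerator for A: 0.5·0.125 = 0.0625.
Normalizing constant: 0.5·0.125 + 0.5·0.035999 = 0.0804995.
P(A | observation) = 0.0625 / 0.0804995 = 0.776402.

0.7764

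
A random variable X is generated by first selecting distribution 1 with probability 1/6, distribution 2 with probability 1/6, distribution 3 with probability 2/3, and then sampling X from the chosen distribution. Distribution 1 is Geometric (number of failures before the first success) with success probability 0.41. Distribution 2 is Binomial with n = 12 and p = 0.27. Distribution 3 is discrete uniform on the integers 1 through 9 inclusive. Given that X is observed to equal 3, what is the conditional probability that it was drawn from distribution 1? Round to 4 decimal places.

0.1075

Likelihoods P(X=3 | ·): 1: 0.0842054; 2: 0.254929; 3: 0.111111.
Posterior ∝ prior × likelihood. Numerator for 1: 0.166667·0.0842054 = 0.0140342.
Normalizing constant: 0.166667·0.0842054 + 0.166667·0.254929 + 0.666667·0.111111 = 0.130597.
P(1 | observation) = 0.0140342 / 0.130597 = 0.107463.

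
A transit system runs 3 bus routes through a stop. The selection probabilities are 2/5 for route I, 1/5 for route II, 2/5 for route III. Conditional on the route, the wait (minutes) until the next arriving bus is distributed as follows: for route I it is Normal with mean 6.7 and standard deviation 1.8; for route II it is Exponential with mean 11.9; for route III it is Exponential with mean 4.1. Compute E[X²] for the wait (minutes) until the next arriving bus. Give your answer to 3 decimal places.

For each component E[X²] = Var + (mean)², giving I: 48.13; II: 283.22; III: 33.62.
Overall E[X²] = 0.4·48.13 + 0.2·283.22 + 0.4·33.62 = 89.344.

89.344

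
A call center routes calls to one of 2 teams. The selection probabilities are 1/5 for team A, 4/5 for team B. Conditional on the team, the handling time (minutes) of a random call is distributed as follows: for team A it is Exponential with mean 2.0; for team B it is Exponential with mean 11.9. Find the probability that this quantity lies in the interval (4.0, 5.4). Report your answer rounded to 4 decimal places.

0.0771

Conditional on each team, P(4.0 < X < 5.4): A: 0.0681298; B: 0.0793055.
By total probability, P(4.0 < X < 5.4) = 0.2·0.0681298 + 0.8·0.0793055 = 0.0770704.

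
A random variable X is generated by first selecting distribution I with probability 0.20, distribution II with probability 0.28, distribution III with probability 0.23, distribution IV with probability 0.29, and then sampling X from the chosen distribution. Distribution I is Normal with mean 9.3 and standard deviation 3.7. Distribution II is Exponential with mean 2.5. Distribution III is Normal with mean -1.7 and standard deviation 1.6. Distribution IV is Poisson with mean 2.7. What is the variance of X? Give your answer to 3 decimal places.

18.972

Per component, I: μ=9.3, E[X²]=100.18; II: μ=2.5, E[X²]=12.5; III: μ=-1.7, E[X²]=5.45; IV: μ=2.7, E[X²]=9.99.
E[X] = 0.2·9.3 + 0.28·2.5 + 0.23·-1.7 + 0.29·2.7 = 2.952.
E[X²] = 0.2·100.18 + 0.28·12.5 + 0.23·5.45 + 0.29·9.99 = 27.6866.
Var(X) = E[X²] − (E[X])² = 27.6866 − 8.7143 = 18.9723.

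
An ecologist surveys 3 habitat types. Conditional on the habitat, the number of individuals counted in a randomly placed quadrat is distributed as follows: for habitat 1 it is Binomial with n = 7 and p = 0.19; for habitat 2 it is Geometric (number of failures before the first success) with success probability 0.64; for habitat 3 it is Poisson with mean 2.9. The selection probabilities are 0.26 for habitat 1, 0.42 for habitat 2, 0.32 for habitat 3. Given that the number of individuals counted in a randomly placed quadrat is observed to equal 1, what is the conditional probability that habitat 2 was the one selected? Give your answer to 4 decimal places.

Likelihoods P(X=1 | ·): 1: 0.375631; 2: 0.2304; 3: 0.159567.
Posterior ∝ prior × likelihood. Numerator for 2: 0.42·0.2304 = 0.096768.
Normalizing constant: 0.26·0.375631 + 0.42·0.2304 + 0.32·0.159567 = 0.245494.
P(2 | observation) = 0.096768 / 0.245494 = 0.394177.

0.3942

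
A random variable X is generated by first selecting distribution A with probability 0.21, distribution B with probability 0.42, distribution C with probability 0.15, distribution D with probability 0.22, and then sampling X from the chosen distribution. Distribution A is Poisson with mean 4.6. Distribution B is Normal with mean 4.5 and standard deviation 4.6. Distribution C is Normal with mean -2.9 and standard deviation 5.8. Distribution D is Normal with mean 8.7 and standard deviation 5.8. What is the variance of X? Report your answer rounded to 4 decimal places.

Per component, A: μ=4.6, E[X²]=25.76; B: μ=4.5, E[X²]=41.41; C: μ=-2.9, E[X²]=42.05; D: μ=8.7, E[X²]=109.33.
E[X] = 0.21·4.6 + 0.42·4.5 + 0.15·-2.9 + 0.22·8.7 = 4.335.
E[X²] = 0.21·25.76 + 0.42·41.41 + 0.15·42.05 + 0.22·109.33 = 53.1619.
Var(X) = E[X²] − (E[X])² = 53.1619 − 18.7922 = 34.3697.

34.3697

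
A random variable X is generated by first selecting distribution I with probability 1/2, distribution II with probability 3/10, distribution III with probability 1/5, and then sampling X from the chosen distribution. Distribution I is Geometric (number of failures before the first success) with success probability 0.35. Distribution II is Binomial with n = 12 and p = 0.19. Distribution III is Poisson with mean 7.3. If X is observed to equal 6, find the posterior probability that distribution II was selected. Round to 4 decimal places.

0.0813

Likelihoods P(X=6 | ·): I: 0.0263966; II: 0.0122773; III: 0.141989.
Posterior ∝ prior × likelihood. Numerator for II: 0.3·0.0122773 = 0.0036832.
Normalizing constant: 0.5·0.0263966 + 0.3·0.0122773 + 0.2·0.141989 = 0.0452793.
P(II | observation) = 0.0036832 / 0.0452793 = 0.0813439.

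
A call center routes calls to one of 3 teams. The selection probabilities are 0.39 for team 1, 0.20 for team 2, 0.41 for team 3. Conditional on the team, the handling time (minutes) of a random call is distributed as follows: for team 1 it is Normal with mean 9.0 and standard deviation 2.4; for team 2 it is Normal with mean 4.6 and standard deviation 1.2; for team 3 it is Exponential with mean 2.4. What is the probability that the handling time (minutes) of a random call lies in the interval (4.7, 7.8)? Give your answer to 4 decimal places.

Conditional on each team, P(4.7 < X < 7.8): 1: 0.271944; 2: 0.462963; 3: 0.102319.
By total probability, P(4.7 < X < 7.8) = 0.39·0.271944 + 0.2·0.462963 + 0.41·0.102319 = 0.240602.

0.2406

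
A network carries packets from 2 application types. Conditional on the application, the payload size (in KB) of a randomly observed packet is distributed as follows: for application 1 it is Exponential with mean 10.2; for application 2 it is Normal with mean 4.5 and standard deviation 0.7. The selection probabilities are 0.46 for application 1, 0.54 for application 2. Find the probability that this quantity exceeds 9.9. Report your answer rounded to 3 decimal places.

0.174

Conditional on each application, P(X > 9.9): 1: 0.37886; 2: 6.10623e-15.
By total probability, P(X > 9.9) = 0.46·0.37886 + 0.54·6.10623e-15 = 0.174276.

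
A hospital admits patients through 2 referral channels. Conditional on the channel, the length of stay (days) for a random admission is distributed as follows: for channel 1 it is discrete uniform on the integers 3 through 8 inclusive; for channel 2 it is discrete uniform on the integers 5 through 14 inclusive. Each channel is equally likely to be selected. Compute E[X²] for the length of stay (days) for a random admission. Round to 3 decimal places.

For each component E[X²] = Var + (mean)², giving 1: 33.1667; 2: 98.5.
Overall E[X²] = 0.5·33.1667 + 0.5·98.5 = 65.8333.

65.833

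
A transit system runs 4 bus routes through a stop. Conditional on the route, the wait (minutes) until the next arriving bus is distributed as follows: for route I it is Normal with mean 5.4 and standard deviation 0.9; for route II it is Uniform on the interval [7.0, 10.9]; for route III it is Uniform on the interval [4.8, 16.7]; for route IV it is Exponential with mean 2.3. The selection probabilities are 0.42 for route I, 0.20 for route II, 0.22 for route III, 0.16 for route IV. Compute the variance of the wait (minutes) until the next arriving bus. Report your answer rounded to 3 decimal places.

12.456

Per component, I: μ=5.4, E[X²]=29.97; II: μ=8.95, E[X²]=81.37; III: μ=10.75, E[X²]=127.363; IV: μ=2.3, E[X²]=10.58.
E[X] = 0.42·5.4 + 0.2·8.95 + 0.22·10.75 + 0.16·2.3 = 6.791.
E[X²] = 0.42·29.97 + 0.2·81.37 + 0.22·127.363 + 0.16·10.58 = 58.5741.
Var(X) = E[X²] − (E[X])² = 58.5741 − 46.1177 = 12.4565.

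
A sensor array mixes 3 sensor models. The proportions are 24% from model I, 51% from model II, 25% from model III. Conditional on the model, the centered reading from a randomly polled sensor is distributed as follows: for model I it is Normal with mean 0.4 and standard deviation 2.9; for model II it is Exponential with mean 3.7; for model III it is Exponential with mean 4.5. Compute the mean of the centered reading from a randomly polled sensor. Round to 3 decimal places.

3.108

Component means — I: 0.4; II: 3.7; III: 4.5.
E[X] = 0.24·0.4 + 0.51·3.7 + 0.25·4.5 = 3.108.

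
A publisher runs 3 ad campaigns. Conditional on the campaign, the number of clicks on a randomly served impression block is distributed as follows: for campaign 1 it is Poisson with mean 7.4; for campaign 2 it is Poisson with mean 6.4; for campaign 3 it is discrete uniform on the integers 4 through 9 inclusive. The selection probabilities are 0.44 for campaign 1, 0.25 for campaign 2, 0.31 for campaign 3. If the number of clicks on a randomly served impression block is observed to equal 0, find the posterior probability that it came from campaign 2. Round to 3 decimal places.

Likelihoods P(X=0 | ·): 1: 0.000611253; 2: 0.00166156; 3: 0.
Posterior ∝ prior × likelihood. Numerator for 2: 0.25·0.00166156 = 0.000415389.
Normalizing constant: 0.44·0.000611253 + 0.25·0.00166156 + 0.31·0 = 0.000684341.
P(2 | observation) = 0.000415389 / 0.000684341 = 0.606992.

0.607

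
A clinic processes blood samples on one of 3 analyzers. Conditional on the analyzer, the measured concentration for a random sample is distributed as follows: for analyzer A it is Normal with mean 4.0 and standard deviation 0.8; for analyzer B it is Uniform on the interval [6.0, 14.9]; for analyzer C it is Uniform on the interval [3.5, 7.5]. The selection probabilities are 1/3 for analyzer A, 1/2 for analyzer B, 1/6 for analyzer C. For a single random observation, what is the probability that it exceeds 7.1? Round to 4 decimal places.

Conditional on each analyzer, P(X > 7.1): A: 5.33123e-05; B: 0.876404; C: 0.1.
By total probability, P(X > 7.1) = 0.333333·5.33123e-05 + 0.5·0.876404 + 0.166667·0.1 = 0.454887.

0.4549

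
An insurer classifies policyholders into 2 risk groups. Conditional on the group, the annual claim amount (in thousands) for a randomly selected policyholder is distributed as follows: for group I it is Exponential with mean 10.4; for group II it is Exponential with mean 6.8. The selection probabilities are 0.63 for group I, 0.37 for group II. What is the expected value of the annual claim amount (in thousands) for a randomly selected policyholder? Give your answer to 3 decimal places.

Component means — I: 10.4; II: 6.8.
E[X] = 0.63·10.4 + 0.37·6.8 = 9.068.

9.068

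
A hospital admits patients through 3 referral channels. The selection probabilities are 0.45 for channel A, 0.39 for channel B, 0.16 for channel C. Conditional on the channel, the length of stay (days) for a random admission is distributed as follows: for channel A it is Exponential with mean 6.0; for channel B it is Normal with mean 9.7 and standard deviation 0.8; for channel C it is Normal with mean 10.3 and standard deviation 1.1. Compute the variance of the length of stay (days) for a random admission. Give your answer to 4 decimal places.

Per component, A: μ=6, E[X²]=72; B: μ=9.7, E[X²]=94.73; C: μ=10.3, E[X²]=107.3.
E[X] = 0.45·6 + 0.39·9.7 + 0.16·10.3 = 8.131.
E[X²] = 0.45·72 + 0.39·94.73 + 0.16·107.3 = 86.5127.
Var(X) = E[X²] − (E[X])² = 86.5127 − 66.1132 = 20.3995.

20.3995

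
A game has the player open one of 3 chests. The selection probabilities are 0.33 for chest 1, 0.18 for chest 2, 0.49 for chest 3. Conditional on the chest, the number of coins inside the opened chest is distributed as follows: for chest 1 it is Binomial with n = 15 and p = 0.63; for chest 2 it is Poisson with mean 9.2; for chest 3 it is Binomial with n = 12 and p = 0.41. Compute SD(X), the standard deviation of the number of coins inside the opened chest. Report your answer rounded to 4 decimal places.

3.0282

Per component, 1: μ=9.45, E[X²]=92.799; 2: μ=9.2, E[X²]=93.84; 3: μ=4.92, E[X²]=27.1092.
E[X] = 0.33·9.45 + 0.18·9.2 + 0.49·4.92 = 7.1853.
E[X²] = 0.33·92.799 + 0.18·93.84 + 0.49·27.1092 = 60.7984.
Var(X) = E[X²] − (E[X])² = 60.7984 − 51.6285 = 9.16984.
SD(X) = √9.16984 = 3.02817.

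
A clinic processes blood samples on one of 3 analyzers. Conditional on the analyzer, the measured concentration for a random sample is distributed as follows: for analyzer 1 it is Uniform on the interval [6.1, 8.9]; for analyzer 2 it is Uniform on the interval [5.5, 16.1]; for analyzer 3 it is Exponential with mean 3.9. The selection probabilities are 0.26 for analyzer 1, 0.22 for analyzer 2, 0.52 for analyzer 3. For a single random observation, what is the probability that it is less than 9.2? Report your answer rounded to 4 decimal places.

0.8076

Conditional on each analyzer, P(X < 9.2): 1: 1; 2: 0.349057; 3: 0.905483.
By total probability, P(X < 9.2) = 0.26·1 + 0.22·0.349057 + 0.52·0.905483 = 0.807644.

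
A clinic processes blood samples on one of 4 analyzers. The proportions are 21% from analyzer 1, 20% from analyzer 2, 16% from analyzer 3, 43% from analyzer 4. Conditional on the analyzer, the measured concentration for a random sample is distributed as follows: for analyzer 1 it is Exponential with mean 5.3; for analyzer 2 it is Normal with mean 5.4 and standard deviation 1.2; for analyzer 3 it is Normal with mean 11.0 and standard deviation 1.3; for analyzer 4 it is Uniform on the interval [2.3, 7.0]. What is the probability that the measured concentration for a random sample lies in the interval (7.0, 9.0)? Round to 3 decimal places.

Conditional on each analyzer, P(7.0 < X < 9.0): 1: 0.0839052; 2: 0.0898613; 3: 0.0609222; 4: 0.
By total probability, P(7.0 < X < 9.0) = 0.21·0.0839052 + 0.2·0.0898613 + 0.16·0.0609222 + 0.43·0 = 0.0453399.

0.045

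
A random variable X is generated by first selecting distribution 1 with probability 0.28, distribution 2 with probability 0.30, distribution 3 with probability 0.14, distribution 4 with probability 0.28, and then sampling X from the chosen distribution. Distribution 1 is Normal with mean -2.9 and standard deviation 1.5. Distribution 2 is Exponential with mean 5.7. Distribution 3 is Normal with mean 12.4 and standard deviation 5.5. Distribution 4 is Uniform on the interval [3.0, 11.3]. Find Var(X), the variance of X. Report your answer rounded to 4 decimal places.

42.6694

Per component, 1: μ=-2.9, E[X²]=10.66; 2: μ=5.7, E[X²]=64.98; 3: μ=12.4, E[X²]=184.01; 4: μ=7.15, E[X²]=56.8633.
E[X] = 0.28·-2.9 + 0.3·5.7 + 0.14·12.4 + 0.28·7.15 = 4.636.
E[X²] = 0.28·10.66 + 0.3·64.98 + 0.14·184.01 + 0.28·56.8633 = 64.1619.
Var(X) = E[X²] − (E[X])² = 64.1619 − 21.4925 = 42.6694.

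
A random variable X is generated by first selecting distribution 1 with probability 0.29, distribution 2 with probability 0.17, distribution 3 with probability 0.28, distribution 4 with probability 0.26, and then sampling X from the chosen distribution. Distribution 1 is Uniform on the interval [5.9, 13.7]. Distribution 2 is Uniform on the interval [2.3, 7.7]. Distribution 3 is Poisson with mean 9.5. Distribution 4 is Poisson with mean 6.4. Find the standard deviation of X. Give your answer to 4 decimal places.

3.1579

Per component, 1: μ=9.8, E[X²]=101.11; 2: μ=5, E[X²]=27.43; 3: μ=9.5, E[X²]=99.75; 4: μ=6.4, E[X²]=47.36.
E[X] = 0.29·9.8 + 0.17·5 + 0.28·9.5 + 0.26·6.4 = 8.016.
E[X²] = 0.29·101.11 + 0.17·27.43 + 0.28·99.75 + 0.26·47.36 = 74.2286.
Var(X) = E[X²] − (E[X])² = 74.2286 − 64.2563 = 9.97234.
SD(X) = √9.97234 = 3.1579.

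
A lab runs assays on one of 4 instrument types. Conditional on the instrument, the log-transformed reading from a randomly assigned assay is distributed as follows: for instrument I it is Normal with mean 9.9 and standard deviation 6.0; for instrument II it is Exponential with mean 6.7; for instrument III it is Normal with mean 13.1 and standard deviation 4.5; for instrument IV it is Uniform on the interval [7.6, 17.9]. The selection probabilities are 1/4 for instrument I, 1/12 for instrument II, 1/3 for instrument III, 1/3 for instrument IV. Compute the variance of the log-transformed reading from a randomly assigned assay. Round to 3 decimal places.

Per component, I: μ=9.9, E[X²]=134.01; II: μ=6.7, E[X²]=89.78; III: μ=13.1, E[X²]=191.86; IV: μ=12.75, E[X²]=171.403.
E[X] = 0.25·9.9 + 0.0833333·6.7 + 0.333333·13.1 + 0.333333·12.75 = 11.65.
E[X²] = 0.25·134.01 + 0.0833333·89.78 + 0.333333·191.86 + 0.333333·171.403 = 162.072.
Var(X) = E[X²] − (E[X])² = 162.072 − 135.722 = 26.3494.

26.349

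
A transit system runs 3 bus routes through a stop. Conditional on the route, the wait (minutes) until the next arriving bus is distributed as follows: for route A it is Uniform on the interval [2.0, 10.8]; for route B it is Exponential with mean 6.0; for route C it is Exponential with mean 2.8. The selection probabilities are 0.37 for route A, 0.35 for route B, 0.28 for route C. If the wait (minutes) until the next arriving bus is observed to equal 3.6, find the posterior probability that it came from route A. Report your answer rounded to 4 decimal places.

Likelihoods f(3.6 | ·): A: 0.113636; B: 0.0914686; C: 0.0987332.
Posterior ∝ prior × likelihood. Numerator for A: 0.37·0.113636 = 0.0420455.
Normalizing constant: 0.37·0.113636 + 0.35·0.0914686 + 0.28·0.0987332 = 0.101705.
P(A | observation) = 0.0420455 / 0.101705 = 0.413407.

0.4134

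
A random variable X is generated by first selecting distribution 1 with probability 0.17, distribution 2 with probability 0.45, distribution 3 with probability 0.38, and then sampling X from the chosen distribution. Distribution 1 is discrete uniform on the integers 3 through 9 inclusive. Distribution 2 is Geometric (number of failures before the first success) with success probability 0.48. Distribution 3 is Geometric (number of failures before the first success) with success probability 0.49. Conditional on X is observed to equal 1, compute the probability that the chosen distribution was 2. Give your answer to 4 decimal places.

0.5419

Likelihoods P(X=1 | ·): 1: 0; 2: 0.2496; 3: 0.2499.
Posterior ∝ prior × likelihood. Numerator for 2: 0.45·0.2496 = 0.11232.
Normalizing constant: 0.17·0 + 0.45·0.2496 + 0.38·0.2499 = 0.207282.
P(2 | observation) = 0.11232 / 0.207282 = 0.54187.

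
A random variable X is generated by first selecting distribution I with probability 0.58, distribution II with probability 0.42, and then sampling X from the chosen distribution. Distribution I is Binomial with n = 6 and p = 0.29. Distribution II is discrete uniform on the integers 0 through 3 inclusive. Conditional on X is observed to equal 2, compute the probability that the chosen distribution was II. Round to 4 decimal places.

0.3609

Likelihoods P(X=2 | ·): I: 0.320568; II: 0.25.
Posterior ∝ prior × likelihood. Numerator for II: 0.42·0.25 = 0.105.
Normalizing constant: 0.58·0.320568 + 0.42·0.25 = 0.29093.
P(II | observation) = 0.105 / 0.29093 = 0.360912.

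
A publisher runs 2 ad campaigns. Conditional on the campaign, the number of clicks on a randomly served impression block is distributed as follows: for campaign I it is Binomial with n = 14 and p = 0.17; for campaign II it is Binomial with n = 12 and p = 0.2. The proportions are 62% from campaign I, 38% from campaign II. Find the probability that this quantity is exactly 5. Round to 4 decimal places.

0.0531

Conditional on each campaign, P(X = 5): I: 0.0531388; II: 0.0531502.
By total probability, P(X = 5) = 0.62·0.0531388 + 0.38·0.0531502 = 0.0531431.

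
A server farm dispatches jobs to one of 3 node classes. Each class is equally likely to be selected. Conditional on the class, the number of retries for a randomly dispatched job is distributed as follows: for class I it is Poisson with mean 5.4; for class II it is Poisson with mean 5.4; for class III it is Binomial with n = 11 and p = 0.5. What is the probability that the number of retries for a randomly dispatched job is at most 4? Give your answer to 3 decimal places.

Conditional on each class, P(X ≤ 4): I: 0.373311; II: 0.373311; III: 0.274414.
By total probability, P(X ≤ 4) = 0.333333·0.373311 + 0.333333·0.373311 + 0.333333·0.274414 = 0.340345.

0.340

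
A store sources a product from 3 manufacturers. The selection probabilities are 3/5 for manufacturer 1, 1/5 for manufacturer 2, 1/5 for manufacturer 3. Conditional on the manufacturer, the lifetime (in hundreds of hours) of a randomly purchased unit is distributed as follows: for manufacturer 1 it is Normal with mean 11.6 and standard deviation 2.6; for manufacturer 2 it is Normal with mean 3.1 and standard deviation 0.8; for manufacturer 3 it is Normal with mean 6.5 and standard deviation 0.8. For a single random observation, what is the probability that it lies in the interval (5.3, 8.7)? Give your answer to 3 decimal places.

Conditional on each manufacturer, P(5.3 < X < 8.7): 1: 0.124648; 2: 0.00297976; 3: 0.930213.
By total probability, P(5.3 < X < 8.7) = 0.6·0.124648 + 0.2·0.00297976 + 0.2·0.930213 = 0.261427.

0.261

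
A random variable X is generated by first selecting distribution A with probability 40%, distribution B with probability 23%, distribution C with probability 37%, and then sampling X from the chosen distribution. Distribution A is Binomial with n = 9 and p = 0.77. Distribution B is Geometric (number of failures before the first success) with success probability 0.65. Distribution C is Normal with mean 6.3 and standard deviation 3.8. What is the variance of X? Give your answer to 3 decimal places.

12.813

Per component, A: μ=6.93, E[X²]=49.6188; B: μ=0.538462, E[X²]=1.11834; C: μ=6.3, E[X²]=54.13.
E[X] = 0.4·6.93 + 0.23·0.538462 + 0.37·6.3 = 5.22685.
E[X²] = 0.4·49.6188 + 0.23·1.11834 + 0.37·54.13 = 40.1328.
Var(X) = E[X²] − (E[X])² = 40.1328 − 27.3199 = 12.8129.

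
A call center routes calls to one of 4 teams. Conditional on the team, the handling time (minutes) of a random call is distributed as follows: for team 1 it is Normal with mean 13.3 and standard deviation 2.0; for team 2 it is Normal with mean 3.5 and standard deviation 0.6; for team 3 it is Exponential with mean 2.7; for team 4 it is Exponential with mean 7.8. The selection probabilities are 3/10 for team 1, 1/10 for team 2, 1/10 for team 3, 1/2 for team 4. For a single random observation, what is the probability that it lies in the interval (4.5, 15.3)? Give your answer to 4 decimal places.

Conditional on each team, P(4.5 < X < 15.3): 1: 0.841339; 2: 0.0477904; 3: 0.185416; 4: 0.420982.
By total probability, P(4.5 < X < 15.3) = 0.3·0.841339 + 0.1·0.0477904 + 0.1·0.185416 + 0.5·0.420982 = 0.486213.

0.4862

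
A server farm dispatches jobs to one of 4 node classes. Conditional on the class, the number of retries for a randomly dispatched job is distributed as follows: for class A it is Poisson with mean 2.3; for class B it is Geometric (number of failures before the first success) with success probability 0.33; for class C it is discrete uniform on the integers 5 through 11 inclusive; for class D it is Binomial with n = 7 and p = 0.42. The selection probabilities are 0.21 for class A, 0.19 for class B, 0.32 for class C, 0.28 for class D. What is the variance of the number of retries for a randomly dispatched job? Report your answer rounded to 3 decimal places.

10.125

Per component, A: μ=2.3, E[X²]=7.59; B: μ=2.0303, E[X²]=10.2746; C: μ=8, E[X²]=68; D: μ=2.94, E[X²]=10.3488.
E[X] = 0.21·2.3 + 0.19·2.0303 + 0.32·8 + 0.28·2.94 = 4.25196.
E[X²] = 0.21·7.59 + 0.19·10.2746 + 0.32·68 + 0.28·10.3488 = 28.2037.
Var(X) = E[X²] − (E[X])² = 28.2037 − 18.0791 = 10.1246.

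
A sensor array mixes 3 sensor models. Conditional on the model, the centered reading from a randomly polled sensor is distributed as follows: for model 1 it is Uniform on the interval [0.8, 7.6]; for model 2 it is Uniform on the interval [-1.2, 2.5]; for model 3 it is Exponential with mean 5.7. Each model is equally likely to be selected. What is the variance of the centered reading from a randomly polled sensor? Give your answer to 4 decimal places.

Per component, 1: μ=4.2, E[X²]=21.4933; 2: μ=0.65, E[X²]=1.56333; 3: μ=5.7, E[X²]=64.98.
E[X] = 0.333333·4.2 + 0.333333·0.65 + 0.333333·5.7 = 3.51667.
E[X²] = 0.333333·21.4933 + 0.333333·1.56333 + 0.333333·64.98 = 29.3456.
Var(X) = E[X²] − (E[X])² = 29.3456 − 12.3669 = 16.9786.

16.9786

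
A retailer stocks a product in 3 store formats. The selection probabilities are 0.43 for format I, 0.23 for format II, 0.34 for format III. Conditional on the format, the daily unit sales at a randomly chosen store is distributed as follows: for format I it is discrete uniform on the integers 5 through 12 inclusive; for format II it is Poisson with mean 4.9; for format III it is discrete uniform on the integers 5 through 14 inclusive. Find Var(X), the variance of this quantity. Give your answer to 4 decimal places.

9.2722

Per component, I: μ=8.5, E[X²]=77.5; II: μ=4.9, E[X²]=28.91; III: μ=9.5, E[X²]=98.5.
E[X] = 0.43·8.5 + 0.23·4.9 + 0.34·9.5 = 8.012.
E[X²] = 0.43·77.5 + 0.23·28.91 + 0.34·98.5 = 73.4643.
Var(X) = E[X²] − (E[X])² = 73.4643 − 64.1921 = 9.27216.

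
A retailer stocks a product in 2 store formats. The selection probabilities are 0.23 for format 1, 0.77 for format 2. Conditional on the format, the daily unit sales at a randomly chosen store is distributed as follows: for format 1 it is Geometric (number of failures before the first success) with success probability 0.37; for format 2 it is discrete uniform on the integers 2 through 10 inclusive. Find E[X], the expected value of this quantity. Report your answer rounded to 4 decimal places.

Component means — 1: 1.7027; 2: 6.
E[X] = 0.23·1.7027 + 0.77·6 = 5.01162.

5.0116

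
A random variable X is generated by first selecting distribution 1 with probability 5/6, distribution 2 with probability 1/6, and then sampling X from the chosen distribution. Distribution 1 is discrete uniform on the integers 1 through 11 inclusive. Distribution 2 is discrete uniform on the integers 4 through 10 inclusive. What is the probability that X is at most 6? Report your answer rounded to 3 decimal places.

Conditional on each component, P(X ≤ 6): 1: 0.545455; 2: 0.428571.
By total probability, P(X ≤ 6) = 0.833333·0.545455 + 0.166667·0.428571 = 0.525974.

0.526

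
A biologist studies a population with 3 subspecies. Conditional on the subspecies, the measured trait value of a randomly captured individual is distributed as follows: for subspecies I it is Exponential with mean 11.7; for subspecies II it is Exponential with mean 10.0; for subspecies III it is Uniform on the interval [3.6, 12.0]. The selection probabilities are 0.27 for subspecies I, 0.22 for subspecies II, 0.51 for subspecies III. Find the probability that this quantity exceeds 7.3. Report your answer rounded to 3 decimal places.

Conditional on each subspecies, P(X > 7.3): I: 0.535834; II: 0.481909; III: 0.559524.
By total probability, P(X > 7.3) = 0.27·0.535834 + 0.22·0.481909 + 0.51·0.559524 = 0.536052.

0.536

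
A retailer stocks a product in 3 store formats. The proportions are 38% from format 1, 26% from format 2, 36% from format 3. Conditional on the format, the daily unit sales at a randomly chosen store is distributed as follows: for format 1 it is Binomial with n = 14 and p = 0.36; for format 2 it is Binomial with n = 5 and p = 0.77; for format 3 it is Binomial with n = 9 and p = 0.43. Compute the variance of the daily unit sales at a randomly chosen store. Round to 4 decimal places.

2.5773

Per component, 1: μ=5.04, E[X²]=28.6272; 2: μ=3.85, E[X²]=15.708; 3: μ=3.87, E[X²]=17.1828.
E[X] = 0.38·5.04 + 0.26·3.85 + 0.36·3.87 = 4.3094.
E[X²] = 0.38·28.6272 + 0.26·15.708 + 0.36·17.1828 = 21.1482.
Var(X) = E[X²] − (E[X])² = 21.1482 − 18.5709 = 2.5773.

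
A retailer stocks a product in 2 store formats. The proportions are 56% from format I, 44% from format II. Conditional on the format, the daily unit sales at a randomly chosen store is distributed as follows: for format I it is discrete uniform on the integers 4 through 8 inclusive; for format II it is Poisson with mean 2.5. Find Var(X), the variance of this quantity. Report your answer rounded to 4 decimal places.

5.2384

Per component, I: μ=6, E[X²]=38; II: μ=2.5, E[X²]=8.75.
E[X] = 0.56·6 + 0.44·2.5 = 4.46.
E[X²] = 0.56·38 + 0.44·8.75 = 25.13.
Var(X) = E[X²] − (E[X])² = 25.13 − 19.8916 = 5.2384.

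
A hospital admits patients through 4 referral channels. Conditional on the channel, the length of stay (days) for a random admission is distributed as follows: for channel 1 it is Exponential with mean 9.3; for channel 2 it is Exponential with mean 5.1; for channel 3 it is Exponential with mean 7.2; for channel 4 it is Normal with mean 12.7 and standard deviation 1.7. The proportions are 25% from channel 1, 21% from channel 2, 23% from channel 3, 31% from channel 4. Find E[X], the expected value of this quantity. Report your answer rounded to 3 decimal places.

Component means — 1: 9.3; 2: 5.1; 3: 7.2; 4: 12.7.
E[X] = 0.25·9.3 + 0.21·5.1 + 0.23·7.2 + 0.31·12.7 = 8.989.

8.989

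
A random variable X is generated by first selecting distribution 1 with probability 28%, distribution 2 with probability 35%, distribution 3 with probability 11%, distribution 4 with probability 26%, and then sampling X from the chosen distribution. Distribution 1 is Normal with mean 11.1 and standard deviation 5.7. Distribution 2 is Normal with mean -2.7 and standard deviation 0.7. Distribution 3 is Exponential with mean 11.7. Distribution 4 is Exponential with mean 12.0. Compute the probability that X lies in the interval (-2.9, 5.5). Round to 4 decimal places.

0.3949

Conditional on each component, P(-2.9 < X < 5.5): 1: 0.155916; 2: 0.612452; 3: 0.375051; 4: 0.367663.
By total probability, P(-2.9 < X < 5.5) = 0.28·0.155916 + 0.35·0.612452 + 0.11·0.375051 + 0.26·0.367663 = 0.394863.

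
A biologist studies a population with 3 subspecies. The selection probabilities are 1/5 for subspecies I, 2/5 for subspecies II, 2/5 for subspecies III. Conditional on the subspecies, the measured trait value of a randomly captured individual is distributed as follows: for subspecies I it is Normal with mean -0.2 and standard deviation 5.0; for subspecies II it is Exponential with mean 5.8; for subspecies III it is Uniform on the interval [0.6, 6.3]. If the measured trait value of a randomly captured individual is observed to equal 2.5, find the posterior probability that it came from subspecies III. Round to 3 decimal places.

Likelihoods f(2.5 | ·): I: 0.0689636; II: 0.112041; III: 0.175439.
Posterior ∝ prior × likelihood. Numerator for III: 0.4·0.175439 = 0.0701754.
Normalizing constant: 0.2·0.0689636 + 0.4·0.112041 + 0.4·0.175439 = 0.128784.
P(III | observation) = 0.0701754 / 0.128784 = 0.544906.

0.545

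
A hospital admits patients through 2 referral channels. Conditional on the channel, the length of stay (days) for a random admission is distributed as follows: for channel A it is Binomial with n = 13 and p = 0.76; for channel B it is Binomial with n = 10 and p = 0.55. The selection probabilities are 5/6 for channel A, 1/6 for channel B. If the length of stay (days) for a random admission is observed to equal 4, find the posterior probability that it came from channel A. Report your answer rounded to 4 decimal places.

Likelihoods P(X=4 | ·): A: 0.000630176; B: 0.159568.
Posterior ∝ prior × likelihood. Numerator for A: 0.833333·0.000630176 = 0.000525146.
Normalizing constant: 0.833333·0.000630176 + 0.166667·0.159568 = 0.0271198.
P(A | observation) = 0.000525146 / 0.0271198 = 0.019364.

0.0194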